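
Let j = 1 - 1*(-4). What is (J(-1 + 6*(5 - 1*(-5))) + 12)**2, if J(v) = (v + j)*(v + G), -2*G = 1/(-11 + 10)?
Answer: 14592400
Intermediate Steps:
j = 5 (j = 1 + 4 = 5)
G = 1/2 (G = -1/(2*(-11 + 10)) = -1/2/(-1) = -1/2*(-1) = 1/2 ≈ 0.50000)
J(v) = (1/2 + v)*(5 + v) (J(v) = (v + 5)*(v + 1/2) = (5 + v)*(1/2 + v) = (1/2 + v)*(5 + v))
(J(-1 + 6*(5 - 1*(-5))) + 12)**2 = ((5/2 + (-1 + 6*(5 - 1*(-5)))**2 + 11*(-1 + 6*(5 - 1*(-5)))/2) + 12)**2 = ((5/2 + (-1 + 6*(5 + 5))**2 + 11*(-1 + 6*(5 + 5))/2) + 12)**2 = ((5/2 + (-1 + 6*10)**2 + 11*(-1 + 6*10)/2) + 12)**2 = ((5/2 + (-1 + 60)**2 + 11*(-1 + 60)/2) + 12)**2 = ((5/2 + 59**2 + (11/2)*59) + 12)**2 = ((5/2 + 3481 + 649/2) + 12)**2 = (3808 + 12)**2 = 3820**2 = 14592400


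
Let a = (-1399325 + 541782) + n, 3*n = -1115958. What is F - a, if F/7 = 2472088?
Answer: 18534145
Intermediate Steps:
n = -371986 (n = (⅓)*(-1115958) = -371986)
F = 17304616 (F = 7*2472088 = 17304616)
a = -1229529 (a = (-1399325 + 541782) - 371986 = -857543 - 371986 = -1229529)
F - a = 17304616 - 1*(-1229529) = 17304616 + 1229529 = 18534145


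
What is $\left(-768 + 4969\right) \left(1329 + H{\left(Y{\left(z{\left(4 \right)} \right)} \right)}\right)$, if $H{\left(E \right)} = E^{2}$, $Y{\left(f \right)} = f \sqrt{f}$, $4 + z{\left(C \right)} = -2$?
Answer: $4675713$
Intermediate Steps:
$z{\left(C \right)} = -6$ ($z{\left(C \right)} = -4 - 2 = -6$)
$Y{\left(f \right)} = f^{\frac{3}{2}}$
$\left(-768 + 4969\right) \left(1329 + H{\left(Y{\left(z{\left(4 \right)} \right)} \right)}\right) = \left(-768 + 4969\right) \left(1329 + \left(\left(-6\right)^{\frac{3}{2}}\right)^{2}\right) = 4201 \left(1329 + \left(- 6 i \sqrt{6}\right)^{2}\right) = 4201 \left(1329 - 216\right) = 4201 \cdot 1113 = 4675713$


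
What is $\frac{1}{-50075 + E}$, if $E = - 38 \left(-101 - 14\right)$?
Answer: $- \frac{1}{45705} \approx -2.1879 \cdot 10^{-5}$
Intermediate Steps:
$E = 4370$ ($E = \left(-38\right) \left(-115\right) = 4370$)
$\frac{1}{-50075 + E} = \frac{1}{-50075 + 4370} = \frac{1}{-45705} = - \frac{1}{45705}$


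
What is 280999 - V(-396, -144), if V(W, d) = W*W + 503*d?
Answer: 196615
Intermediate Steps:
V(W, d) = W² + 503*d
280999 - V(-396, -144) = 280999 - ((-396)² + 503*(-144)) = 280999 - (156816 - 72432) = 280999 - 1*84384 = 280999 - 84384 = 196615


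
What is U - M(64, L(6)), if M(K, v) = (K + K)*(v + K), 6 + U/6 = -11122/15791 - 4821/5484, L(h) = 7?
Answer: -131823576235/14432974 ≈ -9133.5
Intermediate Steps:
U = -656708523/14432974 (U = -36 + 6*(-11122/15791 - 4821/5484) = -36 + 6*(-11122*1/15791 - 4821*1/5484) = -36 + 6*(-11122/15791 - 1607/1828) = -36 + 6*(-45707153/28865948) = -36 - 137121459/14432974 = -656708523/14432974 ≈ -45.501)
M(K, v) = 2*K*(K + v) (M(K, v) = (2*K)*(K + v) = 2*K*(K + v))
U - M(64, L(6)) = -656708523/14432974 - 2*64*(64 + 7) = -656708523/14432974 - 2*64*71 = -656708523/14432974 - 1*9088 = -656708523/14432974 - 9088 = -131823576235/14432974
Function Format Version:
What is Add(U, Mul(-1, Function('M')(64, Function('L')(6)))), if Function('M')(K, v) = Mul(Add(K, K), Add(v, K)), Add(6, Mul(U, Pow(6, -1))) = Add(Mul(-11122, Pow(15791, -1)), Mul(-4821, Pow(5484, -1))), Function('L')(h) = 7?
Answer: Rational(-131823576235, 14432974) ≈ -9133.5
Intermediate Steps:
U = Rational(-656708523, 14432974) (U = Add(-36, Mul(6, Add(Mul(-11122, Pow(15791, -1)), Mul(-4821, Pow(5484, -1))))) = Add(-36, Mul(6, Add(Mul(-11122, Rational(1, 15791)), Mul(-4821, Rational(1, 5484))))) = Add(-36, Mul(6, Add(Rational(-11122, 15791), Rational(-1607, 1828)))) = Add(-36, Mul(6, Rational(-45707153, 28865948))) = Add(-36, Rational(-137121459, 14432974)) = Rational(-656708523, 14432974) ≈ -45.501)
Function('M')(K, v) = Mul(2, K, Add(K, v)) (Function('M')(K, v) = Mul(Mul(2, K), Add(K, v)) = Mul(2, K, Add(K, v)))
Add(U, Mul(-1, Function('M')(64, Function('L')(6)))) = Add(Rational(-656708523, 14432974), Mul(-1, Mul(2, 64, Add(64, 7)))) = Add(Rational(-656708523, 14432974), Mul(-1, Mul(2, 64, 71))) = Add(Rational(-656708523, 14432974), Mul(-1, 9088)) = Add(Rational(-656708523, 14432974), -9088) = Rational(-131823576235, 14432974)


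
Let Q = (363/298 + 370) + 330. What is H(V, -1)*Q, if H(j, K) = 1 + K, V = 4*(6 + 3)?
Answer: 0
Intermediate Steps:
V = 36 (V = 4*9 = 36)
Q = 208963/298 (Q = (363*(1/298) + 370) + 330 = (363/298 + 370) + 330 = 110623/298 + 330 = 208963/298 ≈ 701.22)
H(V, -1)*Q = (1 - 1)*(208963/298) = 0*(208963/298) = 0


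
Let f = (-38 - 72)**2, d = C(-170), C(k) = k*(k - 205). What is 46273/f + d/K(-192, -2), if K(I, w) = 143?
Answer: 70726549/157300 ≈ 449.63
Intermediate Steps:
C(k) = k*(-205 + k)
d = 63750 (d = -170*(-205 - 170) = -170*(-375) = 63750)
f = 12100 (f = (-110)**2 = 12100)
46273/f + d/K(-192, -2) = 46273/12100 + 63750/143 = 70726549/157300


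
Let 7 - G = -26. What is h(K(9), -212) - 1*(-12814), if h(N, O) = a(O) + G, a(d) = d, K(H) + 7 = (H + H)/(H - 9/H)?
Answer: 12635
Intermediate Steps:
G = 33 (G = 7 - 1*(-26) = 7 + 26 = 33)
K(H) = -7 + 2*H/(H - 9/H) (K(H) = -7 + (H + H)/(H - 9/H) = -7 + (2*H)/(H - 9/H) = -7 + 2*H/(H - 9/H))
h(N, O) = 33 + O (h(N, O) = O + 33 = 33 + O)
h(K(9), -212) - 1*(-12814) = (33 - 212) - 1*(-12814) = -179 + 12814 = 12635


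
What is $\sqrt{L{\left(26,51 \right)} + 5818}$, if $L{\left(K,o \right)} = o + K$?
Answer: $3 \sqrt{655} \approx 76.779$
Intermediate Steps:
$L{\left(K,o \right)} = K + o$
$\sqrt{L{\left(26,51 \right)} + 5818} = \sqrt{\left(26 + 51\right) + 5818} = \sqrt{77 + 5818} = \sqrt{5895} = 3 \sqrt{655}$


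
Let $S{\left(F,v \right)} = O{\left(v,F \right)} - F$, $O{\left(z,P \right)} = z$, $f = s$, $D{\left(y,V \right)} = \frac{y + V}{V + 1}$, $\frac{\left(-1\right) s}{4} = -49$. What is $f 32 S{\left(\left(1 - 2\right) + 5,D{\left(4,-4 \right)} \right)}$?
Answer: $-25088$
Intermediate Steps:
$s = 196$ ($s = \left(-4\right) \left(-49\right) = 196$)
$D{\left(y,V \right)} = \frac{V + y}{1 + V}$
$f = 196$
$S{\left(F,v \right)} = v - F$
$f 32 S{\left(\left(1 - 2\right) + 5,D{\left(4,-4 \right)} \right)} = 196 \cdot 32 \left(\frac{-4 + 4}{1 - 4} - \left(\left(1 - 2\right) + 5\right)\right) = 6272 \left(\frac{1}{-3} \cdot 0 - \left(-1 + 5\right)\right) = 6272 \left(\left(- \frac{1}{3}\right) 0 - 4\right) = 6272 \left(0 - 4\right) = 6272 \left(-4\right) = -25088$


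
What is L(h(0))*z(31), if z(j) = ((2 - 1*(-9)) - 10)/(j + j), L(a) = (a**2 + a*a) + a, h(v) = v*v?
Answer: 0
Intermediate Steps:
h(v) = v**2
L(a) = a + 2*a**2 (L(a) = (a**2 + a**2) + a = 2*a**2 + a = a + 2*a**2)
z(j) = 1/(2*j) (z(j) = ((2 + 9) - 10)/((2*j)) = (11 - 10)*(1/(2*j)) = 1*(1/(2*j)) = 1/(2*j))
L(h(0))*z(31) = (0**2*(1 + 2*0**2))*((1/2)/31) = (0*(1 + 2*0))*((1/2)*(1/31)) = (0*(1 + 0))*(1/62) = (0*1)*(1/62) = 0*(1/62) = 0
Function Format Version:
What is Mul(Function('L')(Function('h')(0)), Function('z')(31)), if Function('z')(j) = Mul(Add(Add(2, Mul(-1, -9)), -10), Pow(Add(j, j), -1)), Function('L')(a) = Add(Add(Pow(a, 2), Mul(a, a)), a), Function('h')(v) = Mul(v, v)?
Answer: 0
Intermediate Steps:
Function('h')(v) = Pow(v, 2)
Function('L')(a) = Add(a, Mul(2, Pow(a, 2))) (Function('L')(a) = Add(Add(Pow(a, 2), Pow(a, 2)), a) = Add(Mul(2, Pow(a, 2)), a) = Add(a, Mul(2, Pow(a, 2))))
Function('z')(j) = Mul(Rational(1, 2), Pow(j, -1)) (Function('z')(j) = Mul(Add(Add(2, 9), -10), Pow(Mul(2, j), -1)) = Mul(Add(11, -10), Mul(Rational(1, 2), Pow(j, -1))) = Mul(1, Mul(Rational(1, 2), Pow(j, -1))) = Mul(Rational(1, 2), Pow(j, -1)))
Mul(Function('L')(Function('h')(0)), Function('z')(31)) = Mul(Mul(Pow(0, 2), Add(1, Mul(2, Pow(0, 2)))), Mul(Rational(1, 2), Pow(31, -1))) = Mul(Mul(0, Add(1, Mul(2, 0))), Mul(Rational(1, 2), Rational(1, 31))) = Mul(Mul(0, Add(1, 0)), Rational(1, 62)) = Mul(Mul(0, 1), Rational(1, 62)) = Mul(0, Rational(1, 62)) = 0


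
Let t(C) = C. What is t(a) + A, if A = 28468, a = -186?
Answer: 28282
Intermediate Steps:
t(a) + A = -186 + 28468 = 28282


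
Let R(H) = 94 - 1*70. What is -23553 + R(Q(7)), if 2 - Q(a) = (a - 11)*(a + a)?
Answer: -23529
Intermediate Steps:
Q(a) = 2 - 2*a*(-11 + a) (Q(a) = 2 - (a - 11)*(a + a) = 2 - (-11 + a)*2*a = 2 - 2*a*(-11 + a))
R(H) = 24 (R(H) = 94 - 70 = 24)
-23553 + R(Q(7)) = -23553 + 24 = -23529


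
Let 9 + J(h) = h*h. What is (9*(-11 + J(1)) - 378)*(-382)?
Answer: 209718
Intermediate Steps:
J(h) = -9 + h² (J(h) = -9 + h*h = -9 + h²)
(9*(-11 + J(1)) - 378)*(-382) = (9*(-11 + (-9 + 1²)) - 378)*(-382) = (9*(-11 + (-9 + 1)) - 378)*(-382) = (9*(-11 - 8) - 378)*(-382) = (9*(-19) - 378)*(-382) = (-171 - 378)*(-382) = -549*(-382) = 209718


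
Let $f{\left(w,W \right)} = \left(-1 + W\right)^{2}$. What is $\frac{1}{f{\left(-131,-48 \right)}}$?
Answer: $\frac{1}{2401} \approx 0.00041649$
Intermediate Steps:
$\frac{1}{f{\left(-131,-48 \right)}} = \frac{1}{\left(-1 - 48\right)^{2}} = \frac{1}{\left(-49\right)^{2}} = \frac{1}{2401}$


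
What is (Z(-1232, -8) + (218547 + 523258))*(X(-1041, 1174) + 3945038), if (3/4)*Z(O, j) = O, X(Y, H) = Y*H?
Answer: 6046172934248/3 ≈ 2.0154e+12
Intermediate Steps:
X(Y, H) = H*Y
Z(O, j) = 4*O/3
(Z(-1232, -8) + (218547 + 523258))*(X(-1041, 1174) + 3945038) = ((4/3)*(-1232) + (218547 + 523258))*(1174*(-1041) + 3945038) = (-4928/3 + 741805)*(-1222134 + 3945038) = (2220487/3)*2722904 = 6046172934248/3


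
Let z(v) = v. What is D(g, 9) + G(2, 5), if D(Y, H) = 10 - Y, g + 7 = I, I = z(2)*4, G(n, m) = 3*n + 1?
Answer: 16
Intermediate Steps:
G(n, m) = 1 + 3*n
I = 8 (I = 2*4 = 8)
g = 1 (g = -7 + 8 = 1)
D(g, 9) + G(2, 5) = (10 - 1*1) + (1 + 3*2) = (10 - 1) + (1 + 6) = 9 + 7 = 16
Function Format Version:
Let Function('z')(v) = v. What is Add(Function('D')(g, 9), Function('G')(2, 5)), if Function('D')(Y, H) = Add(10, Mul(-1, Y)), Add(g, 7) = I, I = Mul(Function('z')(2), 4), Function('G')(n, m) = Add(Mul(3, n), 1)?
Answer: 16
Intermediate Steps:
Function('G')(n, m) = Add(1, Mul(3, n))
I = 8 (I = Mul(2, 4) = 8)
g = 1 (g = Add(-7, 8) = 1)
Add(Function('D')(g, 9), Function('G')(2, 5)) = Add(Add(10, Mul(-1, 1)), Add(1, Mul(3, 2))) = Add(Add(10, -1), Add(1, 6)) = Add(9, 7) = 16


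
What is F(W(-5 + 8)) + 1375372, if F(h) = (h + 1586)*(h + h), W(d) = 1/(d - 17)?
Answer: 134764253/98 ≈ 1.3751e+6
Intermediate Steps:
W(d) = 1/(-17 + d)
F(h) = 2*h*(1586 + h) (F(h) = (1586 + h)*(2*h) = 2*h*(1586 + h))
F(W(-5 + 8)) + 1375372 = 2*(1586 + 1/(-17 + (-5 + 8)))/(-17 + (-5 + 8)) + 1375372 = 2*(1586 + 1/(-17 + 3))/(-17 + 3) + 1375372 = 2*(1586 + 1/(-14))/(-14) + 1375372 = 2*(-1/14)*(1586 - 1/14) + 1375372 = 2*(-1/14)*(22203/14) + 1375372 = -22203/98 + 1375372 = 134764253/98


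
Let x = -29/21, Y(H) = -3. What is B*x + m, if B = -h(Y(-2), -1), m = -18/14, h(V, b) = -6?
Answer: -67/7 ≈ -9.5714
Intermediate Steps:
m = -9/7 (m = -18*1/14 = -9/7 ≈ -1.2857)
x = -29/21 (x = -29*1/21 = -29/21 ≈ -1.3810)
B = 6 (B = -1*(-6) = 6)
B*x + m = 6*(-29/21) - 9/7 = -58/7 - 9/7 = -67/7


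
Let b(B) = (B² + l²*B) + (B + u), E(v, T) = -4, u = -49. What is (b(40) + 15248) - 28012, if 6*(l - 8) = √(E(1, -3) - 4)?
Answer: -77597/9 + 640*I*√2/3 ≈ -8621.9 + 301.7*I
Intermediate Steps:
l = 8 + I*√2/3 (l = 8 + √(-4 - 4)/6 = 8 + √(-8)/6 = 8 + (2*I*√2)/6 = 8 + I*√2/3 ≈ 8.0 + 0.4714*I)
b(B) = -49 + B + B² + B*(8 + I*√2/3)² (b(B) = (B² + (8 + I*√2/3)²*B) + (B - 49) = (B² + B*(8 + I*√2/3)²) + (-49 + B) = -49 + B + B² + B*(8 + I*√2/3)²)
(b(40) + 15248) - 28012 = ((-49 + 40 + 40² + (⅑)*40*(24 + I*√2)²) + 15248) - 28012 = ((-49 + 40 + 1600 + 40*(24 + I*√2)²/9) + 15248) - 28012 = ((1591 + 40*(24 + I*√2)²/9) + 15248) - 28012 = (16839 + 40*(24 + I*√2)²/9) - 28012 = -11173 + 40*(24 + I*√2)²/9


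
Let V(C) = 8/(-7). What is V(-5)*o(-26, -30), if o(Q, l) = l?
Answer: 240/7 ≈ 34.286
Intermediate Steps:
V(C) = -8/7 (V(C) = 8*(-⅐) = -8/7)
V(-5)*o(-26, -30) = -8/7*(-30) = 240/7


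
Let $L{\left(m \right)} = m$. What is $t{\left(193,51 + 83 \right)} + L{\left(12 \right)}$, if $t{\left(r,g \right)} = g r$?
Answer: $25874$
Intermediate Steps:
$t{\left(193,51 + 83 \right)} + L{\left(12 \right)} = \left(51 + 83\right) 193 + 12 = 134 \cdot 193 + 12 = 25862 + 12 = 25874$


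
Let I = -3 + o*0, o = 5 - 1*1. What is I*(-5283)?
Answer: 15849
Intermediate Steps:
o = 4 (o = 5 - 1 = 4)
I = -3 (I = -3 + 4*0 = -3 + 0 = -3)
I*(-5283) = -3*(-5283) = 15849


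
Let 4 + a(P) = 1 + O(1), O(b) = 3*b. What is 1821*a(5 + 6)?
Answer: 0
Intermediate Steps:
a(P) = 0 (a(P) = -4 + (1 + 3*1) = -4 + (1 + 3) = -4 + 4 = 0)
1821*a(5 + 6) = 1821*0 = 0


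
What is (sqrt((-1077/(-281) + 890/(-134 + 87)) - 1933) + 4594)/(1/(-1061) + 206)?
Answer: 4874234/218565 + 1061*I*sqrt(339797646614)/2886587955 ≈ 22.301 + 0.21426*I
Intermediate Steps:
(sqrt((-1077/(-281) + 890/(-134 + 87)) - 1933) + 4594)/(1/(-1061) + 206) = (sqrt((-1077*(-1/281) + 890/(-47)) - 1933) + 4594)/(-1/1061 + 206) = (sqrt((1077/281 + 890*(-1/47)) - 1933) + 4594)/(218565/1061) = (sqrt((1077/281 - 890/47) - 1933) + 4594)*(1061/218565) = (sqrt(-199471/13207 - 1933) + 4594)*(1061/218565) = (sqrt(-25728602/13207) + 4594)*(1061/218565) = (I*sqrt(339797646614)/13207 + 4594)*(1061/218565) = (4594 + I*sqrt(339797646614)/13207)*(1061/218565) = 4874234/218565 + 1061*I*sqrt(339797646614)/2886587955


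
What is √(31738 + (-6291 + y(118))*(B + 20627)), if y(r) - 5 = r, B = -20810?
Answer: √1160482 ≈ 1077.3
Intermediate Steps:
y(r) = 5 + r
√(31738 + (-6291 + y(118))*(B + 20627)) = √(31738 + (-6291 + (5 + 118))*(-20810 + 20627)) = √(31738 + (-6291 + 123)*(-183)) = √(31738 - 6168*(-183)) = √(31738 + 1128744) = √1160482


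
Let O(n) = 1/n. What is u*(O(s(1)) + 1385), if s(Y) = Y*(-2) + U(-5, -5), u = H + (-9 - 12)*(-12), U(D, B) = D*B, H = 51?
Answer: 9652368/23 ≈ 4.1967e+5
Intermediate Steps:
U(D, B) = B*D
u = 303 (u = 51 + (-9 - 12)*(-12) = 51 - 21*(-12) = 51 + 252 = 303)
s(Y) = 25 - 2*Y (s(Y) = Y*(-2) - 5*(-5) = -2*Y + 25 = 25 - 2*Y)
u*(O(s(1)) + 1385) = 303*(1/(25 - 2*1) + 1385) = 303*(1/(25 - 2) + 1385) = 303*(1/23 + 1385) = 303*(31856/23) = 9652368/23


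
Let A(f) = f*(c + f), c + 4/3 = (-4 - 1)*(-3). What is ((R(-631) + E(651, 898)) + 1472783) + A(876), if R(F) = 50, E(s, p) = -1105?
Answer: 2251076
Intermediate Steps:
c = 41/3 (c = -4/3 + (-4 - 1)*(-3) = -4/3 - 5*(-3) = -4/3 + 15 = 41/3 ≈ 13.667)
A(f) = f*(41/3 + f)
((R(-631) + E(651, 898)) + 1472783) + A(876) = ((50 - 1105) + 1472783) + (1/3)*876*(41 + 3*876) = (-1055 + 1472783) + (1/3)*876*(41 + 2628) = 1471728 + (1/3)*876*2669 = 1471728 + 779348 = 2251076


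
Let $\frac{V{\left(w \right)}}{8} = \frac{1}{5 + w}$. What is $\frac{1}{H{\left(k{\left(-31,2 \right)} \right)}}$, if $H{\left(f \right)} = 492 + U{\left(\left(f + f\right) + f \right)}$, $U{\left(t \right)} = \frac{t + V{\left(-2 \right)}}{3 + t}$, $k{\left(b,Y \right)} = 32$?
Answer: $\frac{297}{146420} \approx 0.0020284$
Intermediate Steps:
$V{\left(w \right)} = \frac{8}{5 + w}$
$U{\left(t \right)} = \frac{\frac{8}{3} + t}{3 + t}$ ($U{\left(t \right)} = \frac{t + \frac{8}{5 - 2}}{3 + t} = \frac{t + \frac{8}{3}}{3 + t} = \frac{\frac{8}{3} + t}{3 + t}$)
$H{\left(f \right)} = 492 + \frac{\frac{8}{3} + 3 f}{3 + 3 f}$ ($H{\left(f \right)} = 492 + \frac{\frac{8}{3} + \left(\left(f + f\right) + f\right)}{3 + \left(\left(f + f\right) + f\right)} = 492 + \frac{\frac{8}{3} + \left(2 f + f\right)}{3 + \left(2 f + f\right)} = 492 + \frac{\frac{8}{3} + 3 f}{3 + 3 f}$)
$\frac{1}{H{\left(k{\left(-31,2 \right)} \right)}} = \frac{1}{\frac{1}{9} \frac{1}{1 + 32} \left(4436 + 4437 \cdot 32\right)} = \frac{1}{\frac{1}{9} \cdot \frac{1}{33} \left(4436 + 141984\right)} = \frac{1}{\frac{1}{9} \cdot \frac{1}{33} \cdot 146420} = \frac{1}{\frac{146420}{297}} = \frac{297}{146420}$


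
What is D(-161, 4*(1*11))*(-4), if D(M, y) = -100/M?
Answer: -400/161 ≈ -2.4845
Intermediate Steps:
D(-161, 4*(1*11))*(-4) = -100/(-161)*(-4) = -100*(-1/161)*(-4) = (100/161)*(-4) = -400/161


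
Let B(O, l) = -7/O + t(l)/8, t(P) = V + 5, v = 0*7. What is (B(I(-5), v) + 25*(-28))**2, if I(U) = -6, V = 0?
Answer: 280797049/576 ≈ 4.8750e+5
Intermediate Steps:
v = 0
t(P) = 5 (t(P) = 0 + 5 = 5)
B(O, l) = 5/8 - 7/O (B(O, l) = -7/O + 5/8 = 5/8 - 7/O)
(B(I(-5), v) + 25*(-28))**2 = ((5/8 - 7/(-6)) + 25*(-28))**2 = ((5/8 - 7*(-1/6)) - 700)**2 = ((5/8 + 7/6) - 700)**2 = (43/24 - 700)**2 = (-16757/24)**2 = 280797049/576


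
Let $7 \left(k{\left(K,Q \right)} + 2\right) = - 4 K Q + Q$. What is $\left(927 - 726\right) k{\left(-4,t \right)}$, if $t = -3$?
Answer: $- \frac{13065}{7} \approx -1866.4$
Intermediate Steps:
$k{\left(K,Q \right)} = -2 + \frac{Q}{7} - \frac{4 K Q}{7}$ ($k{\left(K,Q \right)} = -2 + \frac{- 4 K Q + Q}{7} = -2 + \frac{Q - 4 K Q}{7} = -2 - \left(- \frac{Q}{7} + \frac{4 K Q}{7}\right) = -2 + \frac{Q}{7} - \frac{4 K Q}{7}$)
$\left(927 - 726\right) k{\left(-4,t \right)} = \left(927 - 726\right) \left(-2 + \frac{1}{7} \left(-3\right) - \left(- \frac{16}{7}\right) \left(-3\right)\right) = 201 \left(-2 - \frac{3}{7} - \frac{48}{7}\right) = 201 \left(- \frac{65}{7}\right) = - \frac{13065}{7}$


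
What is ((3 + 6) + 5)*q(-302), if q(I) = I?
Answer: -4228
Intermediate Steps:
((3 + 6) + 5)*q(-302) = ((3 + 6) + 5)*(-302) = (9 + 5)*(-302) = 14*(-302) = -4228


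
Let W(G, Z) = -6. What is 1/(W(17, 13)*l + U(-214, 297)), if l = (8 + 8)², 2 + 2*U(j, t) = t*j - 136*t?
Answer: -1/53512 ≈ -1.8687e-5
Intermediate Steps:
U(j, t) = -1 - 68*t + j*t/2 (U(j, t) = -1 + (t*j - 136*t)/2 = -1 + (j*t - 136*t)/2 = -1 + (-136*t + j*t)/2 = -1 + (-68*t + j*t/2) = -1 - 68*t + j*t/2)
l = 256 (l = 16² = 256)
1/(W(17, 13)*l + U(-214, 297)) = 1/(-6*256 + (-1 - 68*297 + (½)*(-214)*297)) = 1/(-1536 + (-1 - 20196 - 31779)) = 1/(-1536 - 51976) = 1/(-53512) = -1/53512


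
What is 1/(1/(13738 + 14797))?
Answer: 28535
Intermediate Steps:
1/(1/(13738 + 14797)) = 1/(1/28535) = 28535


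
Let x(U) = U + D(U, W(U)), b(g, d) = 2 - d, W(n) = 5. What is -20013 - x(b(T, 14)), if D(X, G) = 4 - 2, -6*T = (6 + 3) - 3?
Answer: -20003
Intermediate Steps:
T = -1 (T = -((6 + 3) - 3)/6 = -(9 - 3)/6 = -⅙*6 = -1)
D(X, G) = 2
x(U) = 2 + U (x(U) = U + 2 = 2 + U)
-20013 - x(b(T, 14)) = -20013 - (2 + (2 - 1*14)) = -20013 - (2 + (2 - 14)) = -20013 - (2 - 12) = -20013 - 1*(-10) = -20013 + 10 = -20003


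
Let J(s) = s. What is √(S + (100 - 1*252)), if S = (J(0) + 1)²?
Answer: I*√151 ≈ 12.288*I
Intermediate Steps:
S = 1 (S = (0 + 1)² = 1² = 1)
√(S + (100 - 1*252)) = √(1 + (100 - 1*252)) = √(1 + (100 - 252)) = √(1 - 152) = √(-151) = I*√151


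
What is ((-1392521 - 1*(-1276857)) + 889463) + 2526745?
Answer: 3300544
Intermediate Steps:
((-1392521 - 1*(-1276857)) + 889463) + 2526745 = ((-1392521 + 1276857) + 889463) + 2526745 = (-115664 + 889463) + 2526745 = 773799 + 2526745 = 3300544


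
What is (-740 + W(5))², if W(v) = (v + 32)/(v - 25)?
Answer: 220136569/400 ≈ 5.5034e+5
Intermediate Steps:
W(v) = (32 + v)/(-25 + v)
(-740 + W(5))² = (-740 + (32 + 5)/(-25 + 5))² = (-740 + 37/(-20))² = (-740 - 1/20*37)² = (-740 - 37/20)² = (-14837/20)² = 220136569/400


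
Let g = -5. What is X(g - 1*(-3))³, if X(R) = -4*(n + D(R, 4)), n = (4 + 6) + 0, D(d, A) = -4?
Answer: -13824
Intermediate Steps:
n = 10 (n = 10 + 0 = 10)
X(R) = -24 (X(R) = -4*(10 - 4) = -4*6 = -24)
X(g - 1*(-3))³ = (-24)³ = -13824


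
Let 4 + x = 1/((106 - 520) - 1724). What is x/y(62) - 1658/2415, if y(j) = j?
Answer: -240433343/320122740 ≈ -0.75107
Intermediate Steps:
x = -8553/2138 (x = -4 + 1/((106 - 520) - 1724) = -4 + 1/(-414 - 1724) = -4 + 1/(-2138) = -4 - 1/2138 = -8553/2138 ≈ -4.0005)
x/y(62) - 1658/2415 = -8553/2138/62 - 1658/2415 = -8553/2138*1/62 - 1658*1/2415 = -8553/132556 - 1658/2415 = -240433343/320122740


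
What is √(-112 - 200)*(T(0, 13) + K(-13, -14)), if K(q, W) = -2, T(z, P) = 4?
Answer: 4*I*√78 ≈ 35.327*I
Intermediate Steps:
√(-112 - 200)*(T(0, 13) + K(-13, -14)) = √(-112 - 200)*(4 - 2) = √(-312)*2 = (2*I*√78)*2 = 4*I*√78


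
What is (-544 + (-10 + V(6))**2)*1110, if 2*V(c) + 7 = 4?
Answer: -914085/2 ≈ -4.5704e+5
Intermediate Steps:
V(c) = -3/2 (V(c) = -7/2 + (1/2)*4 = -7/2 + 2 = -3/2)
(-544 + (-10 + V(6))**2)*1110 = (-544 + (-10 - 3/2)**2)*1110 = (-544 + (-23/2)**2)*1110 = (-544 + 529/4)*1110 = -1647/4*1110 = -914085/2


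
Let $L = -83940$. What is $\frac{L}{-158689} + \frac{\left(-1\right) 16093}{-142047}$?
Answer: $\frac{14477207257}{22541296383} \approx 0.64225$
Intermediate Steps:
$\frac{L}{-158689} + \frac{\left(-1\right) 16093}{-142047} = - \frac{83940}{-158689} + \frac{\left(-1\right) 16093}{-142047} = \left(-83940\right) \left(- \frac{1}{158689}\right) - - \frac{16093}{142047} = \frac{83940}{158689} + \frac{16093}{142047} = \frac{14477207257}{22541296383}$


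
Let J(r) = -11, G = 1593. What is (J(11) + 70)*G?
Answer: 93987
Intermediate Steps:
(J(11) + 70)*G = (-11 + 70)*1593 = 59*1593 = 93987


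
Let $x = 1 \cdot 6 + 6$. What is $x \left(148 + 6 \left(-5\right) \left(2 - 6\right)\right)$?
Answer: $3216$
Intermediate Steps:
$x = 12$ ($x = 6 + 6 = 12$)
$x \left(148 + 6 \left(-5\right) \left(2 - 6\right)\right) = 12 \left(148 + 6 \left(-5\right) \left(2 - 6\right)\right) = 12 \left(148 - -120\right) = 12 \left(148 + 120\right) = 12 \cdot 268 = 3216$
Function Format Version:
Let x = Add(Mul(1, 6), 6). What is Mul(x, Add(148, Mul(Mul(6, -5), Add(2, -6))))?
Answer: 3216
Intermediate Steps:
x = 12 (x = Add(6, 6) = 12)
Mul(x, Add(148, Mul(Mul(6, -5), Add(2, -6)))) = Mul(12, Add(148, Mul(Mul(6, -5), Add(2, -6)))) = Mul(12, Add(148, Mul(-30, -4))) = Mul(12, Add(148, 120)) = Mul(12, 268) = 3216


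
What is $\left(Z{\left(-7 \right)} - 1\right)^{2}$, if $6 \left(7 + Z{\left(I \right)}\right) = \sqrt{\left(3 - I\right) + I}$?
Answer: $\frac{\left(48 - \sqrt{3}\right)^{2}}{36} \approx 59.465$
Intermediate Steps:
$Z{\left(I \right)} = -7 + \frac{\sqrt{3}}{6}$ ($Z{\left(I \right)} = -7 + \frac{\sqrt{\left(3 - I\right) + I}}{6} = -7 + \frac{\sqrt{3}}{6}$)
$\left(Z{\left(-7 \right)} - 1\right)^{2} = \left(\left(-7 + \frac{\sqrt{3}}{6}\right) - 1\right)^{2} = \left(-8 + \frac{\sqrt{3}}{6}\right)^{2}$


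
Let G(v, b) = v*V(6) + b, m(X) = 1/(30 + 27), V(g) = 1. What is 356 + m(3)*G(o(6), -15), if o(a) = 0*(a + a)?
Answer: 6759/19 ≈ 355.74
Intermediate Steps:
o(a) = 0 (o(a) = 0*(2*a) = 0)
m(X) = 1/57
G(v, b) = b + v (G(v, b) = v*1 + b = v + b = b + v)
356 + m(3)*G(o(6), -15) = 356 + (-15 + 0)/57 = 356 + (1/57)*(-15) = 356 - 5/19 = 6759/19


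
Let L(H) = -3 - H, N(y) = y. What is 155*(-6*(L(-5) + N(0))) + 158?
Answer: -1702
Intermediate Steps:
155*(-6*(L(-5) + N(0))) + 158 = 155*(-6*((-3 - 1*(-5)) + 0)) + 158 = 155*(-6*((-3 + 5) + 0)) + 158 = 155*(-6*(2 + 0)) + 158 = 155*(-6*2) + 158 = 155*(-12) + 158 = -1860 + 158 = -1702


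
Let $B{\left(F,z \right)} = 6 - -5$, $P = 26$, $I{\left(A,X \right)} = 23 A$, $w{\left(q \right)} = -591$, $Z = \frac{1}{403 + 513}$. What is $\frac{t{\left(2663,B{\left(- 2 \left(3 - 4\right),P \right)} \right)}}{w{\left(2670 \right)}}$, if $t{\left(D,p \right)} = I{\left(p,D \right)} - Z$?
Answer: $- \frac{77249}{180452} \approx -0.42809$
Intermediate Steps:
$Z = \frac{1}{916} \approx 0.0010917$
$B{\left(F,z \right)} = 11$ ($B{\left(F,z \right)} = 6 + 5 = 11$)
$t{\left(D,p \right)} = - \frac{1}{916} + 23 p$ ($t{\left(D,p \right)} = 23 p - \frac{1}{916} = - \frac{1}{916} + 23 p$)
$\frac{t{\left(2663,B{\left(- 2 \left(3 - 4\right),P \right)} \right)}}{w{\left(2670 \right)}} = \frac{- \frac{1}{916} + 23 \cdot 11}{-591} = \left(- \frac{1}{916} + 253\right) \left(- \frac{1}{591}\right) = \frac{231747}{916} \left(- \frac{1}{591}\right) = - \frac{77249}{180452}$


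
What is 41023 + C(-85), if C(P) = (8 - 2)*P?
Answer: 40513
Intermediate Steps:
C(P) = 6*P
41023 + C(-85) = 41023 + 6*(-85) = 41023 - 510 = 40513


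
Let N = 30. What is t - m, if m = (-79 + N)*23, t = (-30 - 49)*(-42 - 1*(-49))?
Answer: 574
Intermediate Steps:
t = -553 (t = -79*(-42 + 49) = -79*7 = -553)
m = -1127 (m = (-79 + 30)*23 = -49*23 = -1127)
t - m = -553 - 1*(-1127) = -553 + 1127 = 574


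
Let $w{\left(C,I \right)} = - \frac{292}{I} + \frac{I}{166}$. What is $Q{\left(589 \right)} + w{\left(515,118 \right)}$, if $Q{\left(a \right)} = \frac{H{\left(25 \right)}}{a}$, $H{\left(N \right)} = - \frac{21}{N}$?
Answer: $- \frac{127282662}{72108325} \approx -1.7652$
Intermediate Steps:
$w{\left(C,I \right)} = - \frac{292}{I} + \frac{I}{166}$ ($w{\left(C,I \right)} = - \frac{292}{I} + I \frac{1}{166} = - \frac{292}{I} + \frac{I}{166}$)
$Q{\left(a \right)} = - \frac{21}{25 a}$ ($Q{\left(a \right)} = \frac{\left(-21\right) \frac{1}{25}}{a} = - \frac{21}{25 a}$)
$Q{\left(589 \right)} + w{\left(515,118 \right)} = - \frac{21}{25 \cdot 589} + \left(- \frac{292}{118} + \frac{1}{166} \cdot 118\right) = \left(- \frac{21}{25}\right) \frac{1}{589} + \left(\left(-292\right) \frac{1}{118} + \frac{59}{83}\right) = - \frac{21}{14725} + \left(- \frac{146}{59} + \frac{59}{83}\right) = - \frac{21}{14725} - \frac{8637}{4897} = - \frac{127282662}{72108325}$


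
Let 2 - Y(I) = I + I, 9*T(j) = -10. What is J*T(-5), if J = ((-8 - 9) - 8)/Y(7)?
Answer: -125/54 ≈ -2.3148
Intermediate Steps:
T(j) = -10/9 (T(j) = (⅑)*(-10) = -10/9)
Y(I) = 2 - 2*I (Y(I) = 2 - (I + I) = 2 - 2*I)
J = 25/12 (J = ((-8 - 9) - 8)/(2 - 2*7) = (-17 - 8)/(2 - 14) = -25/(-12) = -25*(-1/12) = 25/12 ≈ 2.0833)
J*T(-5) = (25/12)*(-10/9) = -125/54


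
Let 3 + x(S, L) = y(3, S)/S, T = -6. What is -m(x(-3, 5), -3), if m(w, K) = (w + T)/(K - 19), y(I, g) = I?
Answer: -5/11 ≈ -0.45455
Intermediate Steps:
x(S, L) = -3 + 3/S
m(w, K) = (-6 + w)/(-19 + K) (m(w, K) = (w - 6)/(K - 19) = (-6 + w)/(-19 + K))
-m(x(-3, 5), -3) = -(-6 + (-3 + 3/(-3)))/(-19 - 3) = -(-6 + (-3 + 3*(-1/3)))/(-22) = -(-1)*(-6 + (-3 - 1))/22 = -(-1)*(-6 - 4)/22 = -(-1)*(-10)/22 = -1*5/11 = -5/11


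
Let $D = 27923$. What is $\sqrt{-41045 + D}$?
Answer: $81 i \sqrt{2} \approx 114.55 i$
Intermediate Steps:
$\sqrt{-41045 + D} = \sqrt{-41045 + 27923} = \sqrt{-13122} = 81 i \sqrt{2}$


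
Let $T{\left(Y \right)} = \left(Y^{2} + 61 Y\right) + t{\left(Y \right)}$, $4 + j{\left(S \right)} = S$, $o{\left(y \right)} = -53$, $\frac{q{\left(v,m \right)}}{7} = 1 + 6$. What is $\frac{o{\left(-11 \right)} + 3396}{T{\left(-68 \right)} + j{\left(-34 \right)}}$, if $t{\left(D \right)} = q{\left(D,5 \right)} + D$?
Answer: $\frac{3343}{419} \approx 7.9785$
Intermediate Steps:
$q{\left(v,m \right)} = 49$ ($q{\left(v,m \right)} = 7 \left(1 + 6\right) = 7 \cdot 7 = 49$)
$t{\left(D \right)} = 49 + D$
$j{\left(S \right)} = -4 + S$
$T{\left(Y \right)} = 49 + Y^{2} + 62 Y$ ($T{\left(Y \right)} = \left(Y^{2} + 61 Y\right) + \left(49 + Y\right) = 49 + Y^{2} + 62 Y$)
$\frac{o{\left(-11 \right)} + 3396}{T{\left(-68 \right)} + j{\left(-34 \right)}} = \frac{-53 + 3396}{\left(49 + \left(-68\right)^{2} + 62 \left(-68\right)\right) - 38} = \frac{3343}{\left(49 + 4624 - 4216\right) - 38} = \frac{3343}{457 - 38} = \frac{3343}{419}$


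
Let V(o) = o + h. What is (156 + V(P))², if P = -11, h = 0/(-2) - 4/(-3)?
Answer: 192721/9 ≈ 21413.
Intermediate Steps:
h = 4/3 (h = 0*(-½) - 4*(-⅓) = 0 + 4/3 = 4/3 ≈ 1.3333)
V(o) = 4/3 + o (V(o) = o + 4/3 = 4/3 + o)
(156 + V(P))² = (156 + (4/3 - 11))² = (156 - 29/3)² = (439/3)² = 192721/9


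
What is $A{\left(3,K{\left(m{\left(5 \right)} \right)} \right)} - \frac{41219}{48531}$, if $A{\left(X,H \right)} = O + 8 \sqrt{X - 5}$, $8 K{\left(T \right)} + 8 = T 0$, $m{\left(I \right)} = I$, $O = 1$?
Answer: $\frac{7312}{48531} + 8 i \sqrt{2} \approx 0.15067 + 11.314 i$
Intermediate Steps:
$K{\left(T \right)} = -1$ ($K{\left(T \right)} = -1 + \frac{T 0}{8} = -1 + \frac{1}{8} \cdot 0 = -1 + 0 = -1$)
$A{\left(X,H \right)} = 1 + 8 \sqrt{-5 + X}$ ($A{\left(X,H \right)} = 1 + 8 \sqrt{X - 5} = 1 + 8 \sqrt{-5 + X}$)
$A{\left(3,K{\left(m{\left(5 \right)} \right)} \right)} - \frac{41219}{48531} = \left(1 + 8 \sqrt{-5 + 3}\right) - \frac{41219}{48531} = \left(1 + 8 \sqrt{-2}\right) - 41219 \cdot \frac{1}{48531} = \left(1 + 8 i \sqrt{2}\right) - \frac{41219}{48531} = \frac{7312}{48531} + 8 i \sqrt{2}$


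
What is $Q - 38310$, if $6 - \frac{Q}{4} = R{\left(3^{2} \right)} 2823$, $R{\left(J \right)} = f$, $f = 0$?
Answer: $-38286$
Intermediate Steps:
$R{\left(J \right)} = 0$
$Q = 24$ ($Q = 24 - 4 \cdot 0 \cdot 2823 = 24 - 0 = 24 + 0 = 24$)
$Q - 38310 = 24 - 38310 = -38286$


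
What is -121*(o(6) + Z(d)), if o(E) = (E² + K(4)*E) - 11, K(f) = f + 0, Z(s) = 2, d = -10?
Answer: -6171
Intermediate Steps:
K(f) = f
o(E) = -11 + E² + 4*E (o(E) = (E² + 4*E) - 11 = -11 + E² + 4*E)
-121*(o(6) + Z(d)) = -121*((-11 + 6² + 4*6) + 2) = -121*((-11 + 36 + 24) + 2) = -121*(49 + 2) = -121*51 = -6171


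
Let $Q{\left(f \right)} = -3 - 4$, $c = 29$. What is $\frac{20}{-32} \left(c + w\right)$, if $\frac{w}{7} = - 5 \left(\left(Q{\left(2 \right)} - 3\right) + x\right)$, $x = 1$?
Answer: $-215$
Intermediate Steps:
$Q{\left(f \right)} = -7$ ($Q{\left(f \right)} = -3 - 4 = -7$)
$w = 315$ ($w = 7 \left(- 5 \left(\left(-7 - 3\right) + 1\right)\right) = 7 \left(- 5 \left(-10 + 1\right)\right) = 7 \left(\left(-5\right) \left(-9\right)\right) = 7 \cdot 45 = 315$)
$\frac{20}{-32} \left(c + w\right) = \frac{20}{-32} \left(29 + 315\right) = 20 \left(- \frac{1}{32}\right) 344 = \left(- \frac{5}{8}\right) 344 = -215$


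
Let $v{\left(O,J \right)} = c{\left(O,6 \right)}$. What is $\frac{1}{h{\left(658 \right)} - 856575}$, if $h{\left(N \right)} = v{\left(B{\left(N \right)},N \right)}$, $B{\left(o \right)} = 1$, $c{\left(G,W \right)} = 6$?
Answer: $- \frac{1}{856569} \approx -1.1674 \cdot 10^{-6}$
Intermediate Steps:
$v{\left(O,J \right)} = 6$
$h{\left(N \right)} = 6$
$\frac{1}{h{\left(658 \right)} - 856575} = \frac{1}{6 - 856575} = \frac{1}{-856569} = - \frac{1}{856569}$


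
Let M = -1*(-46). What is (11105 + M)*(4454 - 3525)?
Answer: 10359279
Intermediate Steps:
M = 46
(11105 + M)*(4454 - 3525) = (11105 + 46)*(4454 - 3525) = 11151*929 = 10359279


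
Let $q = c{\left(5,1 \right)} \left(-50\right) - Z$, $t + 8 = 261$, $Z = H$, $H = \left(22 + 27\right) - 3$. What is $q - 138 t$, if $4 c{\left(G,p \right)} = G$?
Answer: $- \frac{70045}{2} \approx -35023.0$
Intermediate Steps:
$c{\left(G,p \right)} = \frac{G}{4}$
$H = 46$ ($H = 49 - 3 = 46$)
$Z = 46$
$t = 253$ ($t = -8 + 261 = 253$)
$q = - \frac{217}{2}$ ($q = \frac{1}{4} \cdot 5 \left(-50\right) - 46 = \frac{5}{4} \left(-50\right) - 46 = - \frac{125}{2} - 46 = - \frac{217}{2} \approx -108.5$)
$q - 138 t = - \frac{217}{2} - 34914 = - \frac{70045}{2}$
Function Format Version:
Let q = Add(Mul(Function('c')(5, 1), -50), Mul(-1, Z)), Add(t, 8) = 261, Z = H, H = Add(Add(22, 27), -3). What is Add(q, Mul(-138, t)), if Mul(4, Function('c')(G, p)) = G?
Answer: Rational(-70045, 2) ≈ -35023.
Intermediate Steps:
Function('c')(G, p) = Mul(Rational(1, 4), G)
H = 46 (H = Add(49, -3) = 46)
Z = 46
t = 253 (t = Add(-8, 261) = 253)
q = Rational(-217, 2) (q = Add(Mul(Mul(Rational(1, 4), 5), -50), Mul(-1, 46)) = Add(Mul(Rational(5, 4), -50), -46) = Add(Rational(-125, 2), -46) = Rational(-217, 2) ≈ -108.50)
Add(q, Mul(-138, t)) = Add(Rational(-217, 2), Mul(-138, 253)) = Add(Rational(-217, 2), -34914) = Rational(-70045, 2)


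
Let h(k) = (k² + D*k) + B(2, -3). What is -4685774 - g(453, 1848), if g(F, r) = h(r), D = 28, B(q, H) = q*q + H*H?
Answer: -8152635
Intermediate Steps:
B(q, H) = H² + q² (B(q, H) = q² + H² = H² + q²)
h(k) = 13 + k² + 28*k (h(k) = (k² + 28*k) + ((-3)² + 2²) = (k² + 28*k) + (9 + 4) = (k² + 28*k) + 13 = 13 + k² + 28*k)
g(F, r) = 13 + r² + 28*r
-4685774 - g(453, 1848) = -4685774 - (13 + 1848² + 28*1848) = -4685774 - (13 + 3415104 + 51744) = -4685774 - 1*3466861 = -4685774 - 3466861 = -8152635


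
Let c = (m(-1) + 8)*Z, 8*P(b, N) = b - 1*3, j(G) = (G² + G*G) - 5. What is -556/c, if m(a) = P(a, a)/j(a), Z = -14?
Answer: 1668/343 ≈ 4.8630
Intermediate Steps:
j(G) = -5 + 2*G² (j(G) = (G² + G²) - 5 = 2*G² - 5 = -5 + 2*G²)
P(b, N) = -3/8 + b/8 (P(b, N) = (b - 1*3)/8 = (b - 3)/8 = (-3 + b)/8 = -3/8 + b/8)
m(a) = (-3/8 + a/8)/(-5 + 2*a²)
c = -343/3 (c = ((-3 - 1)/(8*(-5 + 2*(-1)²)) + 8)*(-14) = ((⅛)*(-4)/(-5 + 2*1) + 8)*(-14) = ((⅛)*(-4)/(-5 + 2) + 8)*(-14) = ((⅛)*(-4)/(-3) + 8)*(-14) = ((⅛)*(-⅓)*(-4) + 8)*(-14) = (⅙ + 8)*(-14) = (49/6)*(-14) = -343/3 ≈ -114.33)
-556/c = -556/(-343/3) = -556*(-3/343) = 1668/343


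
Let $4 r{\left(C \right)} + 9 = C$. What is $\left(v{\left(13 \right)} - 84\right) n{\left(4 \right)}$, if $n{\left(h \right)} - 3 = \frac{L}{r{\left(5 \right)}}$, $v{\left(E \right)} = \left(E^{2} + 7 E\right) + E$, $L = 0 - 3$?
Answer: $1134$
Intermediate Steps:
$r{\left(C \right)} = - \frac{9}{4} + \frac{C}{4}$
$L = -3$ ($L = 0 - 3 = -3$)
$v{\left(E \right)} = E^{2} + 8 E$
$n{\left(h \right)} = 6$ ($n{\left(h \right)} = 3 - \frac{3}{- \frac{9}{4} + \frac{1}{4} \cdot 5} = 3 - \frac{3}{- \frac{9}{4} + \frac{5}{4}} = 3 - \frac{3}{-1} = 3 - -3 = 3 + 3 = 6$)
$\left(v{\left(13 \right)} - 84\right) n{\left(4 \right)} = \left(13 \left(8 + 13\right) - 84\right) 6 = \left(13 \cdot 21 - 84\right) 6 = \left(273 - 84\right) 6 = 189 \cdot 6 = 1134$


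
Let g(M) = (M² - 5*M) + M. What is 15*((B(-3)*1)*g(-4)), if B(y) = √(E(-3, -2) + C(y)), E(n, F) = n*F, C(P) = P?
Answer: 480*√3 ≈ 831.38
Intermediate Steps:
E(n, F) = F*n
B(y) = √(6 + y) (B(y) = √(-2*(-3) + y) = √(6 + y))
g(M) = M² - 4*M
15*((B(-3)*1)*g(-4)) = 15*((√(6 - 3)*1)*(-4*(-4 - 4))) = 15*((√3*1)*(-4*(-8))) = 15*(√3*32) = 15*(32*√3) = 480*√3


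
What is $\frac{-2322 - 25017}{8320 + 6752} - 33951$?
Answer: $- \frac{170578937}{5024} \approx -33953.0$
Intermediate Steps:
$\frac{-2322 - 25017}{8320 + 6752} - 33951 = - \frac{27339}{15072} - 33951 = \left(-27339\right) \frac{1}{15072} - 33951 = - \frac{9113}{5024} - 33951 = - \frac{170578937}{5024}$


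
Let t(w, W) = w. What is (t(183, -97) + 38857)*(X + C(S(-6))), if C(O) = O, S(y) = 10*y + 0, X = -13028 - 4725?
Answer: -695419520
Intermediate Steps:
X = -17753
S(y) = 10*y
(t(183, -97) + 38857)*(X + C(S(-6))) = (183 + 38857)*(-17753 + 10*(-6)) = 39040*(-17753 - 60) = 39040*(-17813) = -695419520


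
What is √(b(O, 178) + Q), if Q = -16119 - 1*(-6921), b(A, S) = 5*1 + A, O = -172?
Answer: I*√9365 ≈ 96.773*I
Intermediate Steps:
b(A, S) = 5 + A
Q = -9198 (Q = -16119 + 6921 = -9198)
√(b(O, 178) + Q) = √((5 - 172) - 9198) = √(-167 - 9198) = √(-9365) = I*√9365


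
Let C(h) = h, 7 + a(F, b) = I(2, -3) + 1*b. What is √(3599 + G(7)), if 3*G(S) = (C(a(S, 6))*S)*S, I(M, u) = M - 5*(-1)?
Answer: √3697 ≈ 60.803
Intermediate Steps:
I(M, u) = 5 + M (I(M, u) = M + 5 = 5 + M)
a(F, b) = b (a(F, b) = -7 + ((5 + 2) + 1*b) = -7 + (7 + b) = b)
G(S) = 2*S² (G(S) = ((6*S)*S)/3 = (6*S²)/3 = 2*S²)
√(3599 + G(7)) = √(3599 + 2*7²) = √(3599 + 2*49) = √(3599 + 98) = √3697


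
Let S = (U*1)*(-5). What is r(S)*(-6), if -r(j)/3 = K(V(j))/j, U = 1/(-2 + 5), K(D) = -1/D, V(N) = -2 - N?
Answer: -162/5 ≈ -32.400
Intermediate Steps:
U = 1/3 ≈ 0.33333
S = -5/3 (S = ((1/3)*1)*(-5) = (1/3)*(-5) = -5/3 ≈ -1.6667)
r(j) = 3/(j*(-2 - j)) (r(j) = -3*(-1/(-2 - j))/j = -(-3)/(j*(-2 - j)) = 3/(j*(-2 - j)))
r(S)*(-6) = -3/((-5/3)*(2 - 5/3))*(-6) = -3*(-3/5)/1/3*(-6) = -3*(-3/5)*3*(-6) = (27/5)*(-6) = -162/5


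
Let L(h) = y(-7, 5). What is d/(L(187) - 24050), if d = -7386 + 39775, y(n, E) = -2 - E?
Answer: -32389/24057 ≈ -1.3463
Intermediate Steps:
L(h) = -7 (L(h) = -2 - 1*5 = -2 - 5 = -7)
d = 32389
d/(L(187) - 24050) = 32389/(-7 - 24050) = 32389/(-24057) = 32389*(-1/24057) = -32389/24057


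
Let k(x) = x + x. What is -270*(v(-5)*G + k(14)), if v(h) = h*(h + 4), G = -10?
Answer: 5940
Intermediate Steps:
k(x) = 2*x
v(h) = h*(4 + h)
-270*(v(-5)*G + k(14)) = -270*(-5*(4 - 5)*(-10) + 2*14) = -270*(-5*(-1)*(-10) + 28) = -270*(5*(-10) + 28) = -270*(-50 + 28) = -270*(-22) = 5940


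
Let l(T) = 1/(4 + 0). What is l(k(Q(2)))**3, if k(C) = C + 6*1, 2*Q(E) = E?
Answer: 1/64 ≈ 0.015625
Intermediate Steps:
Q(E) = E/2
k(C) = 6 + C (k(C) = C + 6 = 6 + C)
l(T) = 1/4
l(k(Q(2)))**3 = (1/4)**3 = 1/64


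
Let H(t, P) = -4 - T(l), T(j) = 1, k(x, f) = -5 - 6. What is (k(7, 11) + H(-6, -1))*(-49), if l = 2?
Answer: 784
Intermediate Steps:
k(x, f) = -11
H(t, P) = -5 (H(t, P) = -4 - 1*1 = -4 - 1 = -5)
(k(7, 11) + H(-6, -1))*(-49) = (-11 - 5)*(-49) = -16*(-49) = 784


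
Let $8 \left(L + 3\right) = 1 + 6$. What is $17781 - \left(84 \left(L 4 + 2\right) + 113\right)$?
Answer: $18214$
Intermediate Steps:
$L = - \frac{17}{8}$ ($L = -3 + \frac{1 + 6}{8} = -3 + \frac{1}{8} \cdot 7 = -3 + \frac{7}{8} = - \frac{17}{8} \approx -2.125$)
$17781 - \left(84 \left(L 4 + 2\right) + 113\right) = 17781 - \left(84 \left(\left(- \frac{17}{8}\right) 4 + 2\right) + 113\right) = 17781 - \left(84 \left(- \frac{17}{2} + 2\right) + 113\right) = 17781 - \left(84 \left(- \frac{13}{2}\right) + 113\right) = 17781 - \left(-546 + 113\right) = 17781 - -433 = 17781 + 433 = 18214$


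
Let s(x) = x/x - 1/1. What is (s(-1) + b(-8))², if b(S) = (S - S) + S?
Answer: 64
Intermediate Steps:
b(S) = S (b(S) = 0 + S = S)
s(x) = 0 (s(x) = 1 - 1*1 = 1 - 1 = 0)
(s(-1) + b(-8))² = (0 - 8)² = (-8)² = 64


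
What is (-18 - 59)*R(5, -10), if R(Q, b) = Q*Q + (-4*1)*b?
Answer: -5005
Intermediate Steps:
R(Q, b) = Q² - 4*b
(-18 - 59)*R(5, -10) = (-18 - 59)*(5² - 4*(-10)) = -77*(25 + 40) = -77*65 = -5005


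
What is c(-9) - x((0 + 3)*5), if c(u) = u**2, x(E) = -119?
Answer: 200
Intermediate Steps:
c(-9) - x((0 + 3)*5) = (-9)**2 - 1*(-119) = 81 + 119 = 200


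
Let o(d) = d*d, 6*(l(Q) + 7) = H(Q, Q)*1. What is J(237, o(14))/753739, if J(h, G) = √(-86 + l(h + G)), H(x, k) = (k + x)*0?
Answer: I*√93/753739 ≈ 1.2794e-5*I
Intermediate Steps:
H(x, k) = 0
l(Q) = -7 (l(Q) = -7 + (0*1)/6 = -7 + (⅙)*0 = -7 + 0 = -7)
o(d) = d²
J(h, G) = I*√93 (J(h, G) = √(-86 - 7) = √(-93) = I*√93)
J(237, o(14))/753739 = (I*√93)/753739 = (I*√93)*(1/753739) = I*√93/753739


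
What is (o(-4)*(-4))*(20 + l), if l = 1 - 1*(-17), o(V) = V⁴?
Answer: -38912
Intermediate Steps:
l = 18 (l = 1 + 17 = 18)
(o(-4)*(-4))*(20 + l) = ((-4)⁴*(-4))*(20 + 18) = (256*(-4))*38 = -1024*38 = -38912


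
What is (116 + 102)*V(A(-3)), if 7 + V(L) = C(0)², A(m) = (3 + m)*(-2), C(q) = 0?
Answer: -1526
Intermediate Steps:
A(m) = -6 - 2*m
V(L) = -7 (V(L) = -7 + 0² = -7 + 0 = -7)
(116 + 102)*V(A(-3)) = (116 + 102)*(-7) = 218*(-7) = -1526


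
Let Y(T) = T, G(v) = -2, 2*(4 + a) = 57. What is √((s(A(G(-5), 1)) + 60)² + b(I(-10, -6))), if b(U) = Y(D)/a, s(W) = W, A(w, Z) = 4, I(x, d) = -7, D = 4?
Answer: 2*√50178/7 ≈ 64.001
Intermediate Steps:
a = 49/2 (a = -4 + (½)*57 = -4 + 57/2 = 49/2 ≈ 24.500)
b(U) = 8/49 (b(U) = 4/(49/2) = 4*(2/49) = 8/49)
√((s(A(G(-5), 1)) + 60)² + b(I(-10, -6))) = √((4 + 60)² + 8/49) = √(64² + 8/49) = √(4096 + 8/49) = √(200712/49) = 2*√50178/7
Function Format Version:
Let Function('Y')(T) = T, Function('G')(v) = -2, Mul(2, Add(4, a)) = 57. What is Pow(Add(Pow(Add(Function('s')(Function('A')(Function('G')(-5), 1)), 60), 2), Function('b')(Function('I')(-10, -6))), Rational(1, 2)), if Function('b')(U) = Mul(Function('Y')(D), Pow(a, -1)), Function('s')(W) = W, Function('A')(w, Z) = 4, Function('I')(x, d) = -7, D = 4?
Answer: Mul(Rational(2, 7), Pow(50178, Rational(1, 2))) ≈ 64.001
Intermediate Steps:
a = Rational(49, 2) (a = Add(-4, Mul(Rational(1, 2), 57)) = Add(-4, Rational(57, 2)) = Rational(49, 2) ≈ 24.500)
Function('b')(U) = Rational(8, 49) (Function('b')(U) = Mul(4, Pow(Rational(49, 2), -1)) = Mul(4, Rational(2, 49)) = Rational(8, 49))
Pow(Add(Pow(Add(Function('s')(Function('A')(Function('G')(-5), 1)), 60), 2), Function('b')(Function('I')(-10, -6))), Rational(1, 2)) = Pow(Add(Pow(Add(4, 60), 2), Rational(8, 49)), Rational(1, 2)) = Pow(Add(Pow(64, 2), Rational(8, 49)), Rational(1, 2)) = Pow(Add(4096, Rational(8, 49)), Rational(1, 2)) = Pow(Rational(200712, 49), Rational(1, 2)) = Mul(Rational(2, 7), Pow(50178, Rational(1, 2)))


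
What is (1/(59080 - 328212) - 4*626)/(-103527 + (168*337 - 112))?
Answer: 673906529/12655394036 ≈ 0.053251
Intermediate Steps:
(1/(59080 - 328212) - 4*626)/(-103527 + (168*337 - 112)) = (1/(-269132) - 2504)/(-103527 + (56616 - 112)) = (-1/269132 - 2504)/(-103527 + 56504) = -673906529/269132/(-47023) = -673906529/269132*(-1/47023) = 673906529/12655394036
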